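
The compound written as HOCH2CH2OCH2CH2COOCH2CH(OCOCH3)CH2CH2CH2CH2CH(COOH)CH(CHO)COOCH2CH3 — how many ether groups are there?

1

HO– on an sp³ carbon → alcohol.
C–O–C with sp³ carbons on both sides and no adjacent C=O → ether.
–C(=O)–O–C with C on the carbonyl side → ester.
pendant –OC(=O)CH3: an acyloxy group → ester.
pendant –COOH: carbonyl C bonded to C and –OH → carboxylic acid.
pendant –CHO: carbonyl C bonded to C and H → aldehyde.
–C(=O)OCH2CH3: carbonyl C bonded to C and to –OEt → ester.
Ether appears at: CH2OCH2 → 1.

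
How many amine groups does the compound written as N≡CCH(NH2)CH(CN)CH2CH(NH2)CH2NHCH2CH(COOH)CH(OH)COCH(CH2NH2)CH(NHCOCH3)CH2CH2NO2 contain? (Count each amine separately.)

4

Reading the structure from left to right:
  N≡C: N≡C–: carbon triple-bonded to nitrogen → nitrile.
  CH(NH2): –NH2 on an sp³ carbon with no adjacent C=O → amine.
  CH(CN): pendant –C≡N: nitrile.
  CH(NH2): –NH2 on an sp³ carbon with no adjacent C=O → amine.
  CH2NHCH2: C–N–C with sp³ carbons and no adjacent C=O → amine (secondary).
  CH(COOH): pendant –COOH: carbonyl C bonded to C and –OH → carboxylic acid.
  CH(OH): –OH on an sp³ carbon → alcohol (secondary).
  CO: –C(=O)– with carbon on both sides → ketone.
  CH(CH2NH2): pendant –CH2NH2: N on sp³ C, no adjacent C=O → amine.
  CH(NHCOCH3): pendant –NHC(=O)CH3: N bonded to a carbonyl → amide (not amine).
  CH2NO2: –NO2 on carbon → nitro group.
Amine appears at: CH(NH2), CH(NH2), CH2NHCH2, CH(CH2NH2) → 4.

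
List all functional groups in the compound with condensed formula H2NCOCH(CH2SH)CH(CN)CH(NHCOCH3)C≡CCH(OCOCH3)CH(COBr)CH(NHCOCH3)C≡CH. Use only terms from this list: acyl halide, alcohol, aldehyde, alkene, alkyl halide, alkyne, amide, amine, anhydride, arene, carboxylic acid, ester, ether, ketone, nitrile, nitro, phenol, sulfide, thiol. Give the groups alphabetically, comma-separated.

acyl halide, alkyne, amide, ester, nitrile, thiol

Taking each segment in turn:
  H2NCO: –C(=O)NH2: carbonyl C bonded to C and to N → amide (the N is not a separate amine).
  CH(CH2SH): pendant –CH2SH → thiol.
  CH(CN): pendant –C≡N: nitrile.
  CH(NHCOCH3): pendant –NHC(=O)CH3: N bonded to a carbonyl → amide (not amine).
  C≡C: C≡C triple bond → alkyne.
  CH(OCOCH3): pendant –OC(=O)CH3: an acyloxy group → ester.
  CH(COBr): pendant –C(=O)X: carbonyl C bonded to C and halogen → acyl halide.
  CH(NHCOCH3): pendant –NHC(=O)CH3: N bonded to a carbonyl → amide (not amine).
  C≡CH: C≡C triple bond → alkyne.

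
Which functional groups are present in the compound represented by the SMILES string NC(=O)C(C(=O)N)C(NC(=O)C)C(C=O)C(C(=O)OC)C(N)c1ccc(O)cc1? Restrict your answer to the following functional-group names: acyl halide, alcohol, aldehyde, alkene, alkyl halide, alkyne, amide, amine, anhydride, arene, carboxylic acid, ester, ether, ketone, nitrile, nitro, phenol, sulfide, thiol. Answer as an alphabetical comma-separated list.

aldehyde, amide, amine, arene, ester, phenol

Taking each segment in turn:
  H2NCO: –C(=O)NH2: carbonyl C bonded to C and to N → amide (the N is not a separate amine).
  CH(CONH2): pendant –CONH2: carbonyl C bonded to C and N → amide.
  CH(NHCOCH3): pendant –NHC(=O)CH3: N bonded to a carbonyl → amide (not amine).
  CH(CHO): pendant –CHO: carbonyl C bonded to C and H → aldehyde.
  CH(COOCH3): pendant –COOCH3: carbonyl C bonded to C and –OCH3 → ester.
  CH(NH2): –NH2 on an sp³ carbon with no adjacent C=O → amine.
  C6H4OH: –OH attached directly to an aromatic ring → phenol (not alcohol); the ring itself is an arene.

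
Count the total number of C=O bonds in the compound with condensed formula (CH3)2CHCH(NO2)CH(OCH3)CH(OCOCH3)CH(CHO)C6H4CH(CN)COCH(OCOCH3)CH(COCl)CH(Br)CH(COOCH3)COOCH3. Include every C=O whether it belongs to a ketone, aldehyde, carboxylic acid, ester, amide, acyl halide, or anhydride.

CH(OCOCH3): ester, 1 C=O (running total 1).
CH(CHO): aldehyde, 1 C=O (running total 2).
CO: ketone, 1 C=O (running total 3).
CH(OCOCH3): ester, 1 C=O (running total 4).
CH(COCl): acyl halide, 1 C=O (running total 5).
CH(COOCH3): ester, 1 C=O (running total 6).
COOCH3: ester, 1 C=O (running total 7).

7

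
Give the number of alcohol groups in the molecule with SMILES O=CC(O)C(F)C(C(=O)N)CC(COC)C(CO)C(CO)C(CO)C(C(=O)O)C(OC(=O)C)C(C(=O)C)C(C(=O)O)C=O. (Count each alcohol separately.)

4

Taking each segment in turn:
  OHC: terminal –CHO: carbonyl C bonded to H and C → aldehyde.
  CH(OH): –OH on an sp³ carbon → alcohol (secondary).
  CH(F): halogen on an sp³ carbon → alkyl halide.
  CH(CONH2): pendant –CONH2: carbonyl C bonded to C and N → amide.
  CH(CH2OCH3): pendant –CH2OCH3: C–O–C linkage → ether.
  CH(CH2OH): pendant –CH2OH on an sp³ backbone C → alcohol.
  CH(CH2OH): pendant –CH2OH on an sp³ backbone C → alcohol.
  CH(CH2OH): pendant –CH2OH on an sp³ backbone C → alcohol.
  CH(COOH): pendant –COOH: carbonyl C bonded to C and –OH → carboxylic acid.
  CH(OCOCH3): pendant –OC(=O)CH3: an acyloxy group → ester.
  CH(COCH3): pendant –COCH3: carbonyl C bonded to two carbons → ketone.
  CH(COOH): pendant –COOH: carbonyl C bonded to C and –OH → carboxylic acid.
  CHO: terminal –CHO: carbonyl C bonded to H and C → aldehyde.
Alcohol appears at: CH(OH), CH(CH2OH), CH(CH2OH), CH(CH2OH) → 4.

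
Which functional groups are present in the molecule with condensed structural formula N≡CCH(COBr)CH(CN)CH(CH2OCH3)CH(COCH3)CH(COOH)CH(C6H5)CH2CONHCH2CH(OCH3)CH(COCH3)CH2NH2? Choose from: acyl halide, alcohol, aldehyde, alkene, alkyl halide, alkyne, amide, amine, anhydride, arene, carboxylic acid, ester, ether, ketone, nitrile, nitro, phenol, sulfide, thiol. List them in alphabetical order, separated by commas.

acyl halide, amide, amine, arene, carboxylic acid, ether, ketone, nitrile

Taking each segment in turn:
  N≡C: N≡C–: carbon triple-bonded to nitrogen → nitrile.
  CH(COBr): pendant –C(=O)X: carbonyl C bonded to C and halogen → acyl halide.
  CH(CN): pendant –C≡N: nitrile.
  CH(CH2OCH3): pendant –CH2OCH3: C–O–C linkage → ether.
  CH(COCH3): pendant –COCH3: carbonyl C bonded to two carbons → ketone.
  CH(COOH): pendant –COOH: carbonyl C bonded to C and –OH → carboxylic acid.
  CH(C6H5): pendant –C6H5: benzene ring → arene.
  CH2CONHCH2: –C(=O)–N– linkage → amide (the N is not an amine).
  CH(OCH3): pendant –OCH3: C–O–C with sp³ C, no adjacent C=O → ether.
  CH(COCH3): pendant –COCH3: carbonyl C bonded to two carbons → ketone.
  CH2NH2: –NH2 on an sp³ carbon with no adjacent C=O → amine.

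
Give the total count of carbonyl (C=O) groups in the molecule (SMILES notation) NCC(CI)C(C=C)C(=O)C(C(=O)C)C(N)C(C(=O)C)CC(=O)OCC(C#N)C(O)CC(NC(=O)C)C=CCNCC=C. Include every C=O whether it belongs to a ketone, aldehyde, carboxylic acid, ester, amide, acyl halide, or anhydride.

5

CO: ketone, 1 C=O (running total 1).
CH(COCH3): ketone, 1 C=O (running total 2).
CH(COCH3): ketone, 1 C=O (running total 3).
CH2COOCH2: ester, 1 C=O (running total 4).
CH(NHCOCH3): amide, 1 C=O (running total 5).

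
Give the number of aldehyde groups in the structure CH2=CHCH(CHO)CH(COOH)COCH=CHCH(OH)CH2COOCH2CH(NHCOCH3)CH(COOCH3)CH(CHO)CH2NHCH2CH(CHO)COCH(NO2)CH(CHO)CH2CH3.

4

Reading the structure from left to right:
  CH2=CH: C=C double bond → alkene.
  CH(CHO): pendant –CHO: carbonyl C bonded to C and H → aldehyde.
  CH(COOH): pendant –COOH: carbonyl C bonded to C and –OH → carboxylic acid.
  CO: –C(=O)– with carbon on both sides → ketone.
  CH=CH: C=C double bond → alkene.
  CH(OH): –OH on an sp³ carbon → alcohol (secondary).
  CH2COOCH2: –C(=O)–O–C with C on the carbonyl side → ester.
  CH(NHCOCH3): pendant –NHC(=O)CH3: N bonded to a carbonyl → amide (not amine).
  CH(COOCH3): pendant –COOCH3: carbonyl C bonded to C and –OCH3 → ester.
  CH(CHO): pendant –CHO: carbonyl C bonded to C and H → aldehyde.
  CH2NHCH2: C–N–C with sp³ carbons and no adjacent C=O → amine (secondary).
  CH(CHO): pendant –CHO: carbonyl C bonded to C and H → aldehyde.
  CO: –C(=O)– with carbon on both sides → ketone.
  CH(NO2): –NO2 on an sp³ carbon → nitro (the N=O is not a carbonyl).
  CH(CHO): pendant –CHO: carbonyl C bonded to C and H → aldehyde.
Aldehyde appears at: CH(CHO), CH(CHO), CH(CHO), CH(CHO) → 4.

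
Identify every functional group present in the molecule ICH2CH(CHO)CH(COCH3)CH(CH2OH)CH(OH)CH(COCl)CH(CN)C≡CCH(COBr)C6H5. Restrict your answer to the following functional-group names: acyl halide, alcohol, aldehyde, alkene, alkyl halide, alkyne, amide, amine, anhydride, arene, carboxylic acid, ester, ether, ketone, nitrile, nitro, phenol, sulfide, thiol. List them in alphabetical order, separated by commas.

acyl halide, alcohol, aldehyde, alkyl halide, alkyne, arene, ketone, nitrile

halogen on an sp³ carbon → alkyl halide.
pendant –CHO: carbonyl C bonded to C and H → aldehyde.
pendant –COCH3: carbonyl C bonded to two carbons → ketone.
pendant –CH2OH on an sp³ backbone C → alcohol.
–OH on an sp³ carbon → alcohol (secondary).
pendant –C(=O)X: carbonyl C bonded to C and halogen → acyl halide.
pendant –C≡N: nitrile.
C≡C triple bond → alkyne.
pendant –C(=O)X: carbonyl C bonded to C and halogen → acyl halide.
–C6H5 phenyl ring → arene.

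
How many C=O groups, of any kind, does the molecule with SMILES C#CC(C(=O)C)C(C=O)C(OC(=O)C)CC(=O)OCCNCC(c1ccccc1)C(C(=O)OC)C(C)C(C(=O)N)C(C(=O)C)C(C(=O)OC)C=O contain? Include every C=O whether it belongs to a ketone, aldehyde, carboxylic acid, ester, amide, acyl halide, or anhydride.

9

CH(COCH3): ketone, 1 C=O (running total 1).
CH(CHO): aldehyde, 1 C=O (running total 2).
CH(OCOCH3): ester, 1 C=O (running total 3).
CH2COOCH2: ester, 1 C=O (running total 4).
CH(COOCH3): ester, 1 C=O (running total 5).
CH(CONH2): amide, 1 C=O (running total 6).
CH(COCH3): ketone, 1 C=O (running total 7).
CH(COOCH3): ester, 1 C=O (running total 8).
CHO: aldehyde, 1 C=O (running total 9).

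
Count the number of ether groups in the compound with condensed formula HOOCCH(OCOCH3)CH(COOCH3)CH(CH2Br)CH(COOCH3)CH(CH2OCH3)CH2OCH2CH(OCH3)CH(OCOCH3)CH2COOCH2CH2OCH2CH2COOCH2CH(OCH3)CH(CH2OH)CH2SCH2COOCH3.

Working along the chain:
  HOOC: –COOH: carbonyl C bonded to –OH and C → carboxylic acid (the –OH is not a separate alcohol).
  CH(OCOCH3): pendant –OC(=O)CH3: an acyloxy group → ester.
  CH(COOCH3): pendant –COOCH3: carbonyl C bonded to C and –OCH3 → ester.
  CH(CH2Br): pendant –CH2X: halogen on sp³ carbon → alkyl halide.
  CH(COOCH3): pendant –COOCH3: carbonyl C bonded to C and –OCH3 → ester.
  CH(CH2OCH3): pendant –CH2OCH3: C–O–C linkage → ether.
  CH2OCH2: C–O–C with sp³ carbons on both sides and no adjacent C=O → ether.
  CH(OCH3): pendant –OCH3: C–O–C with sp³ C, no adjacent C=O → ether.
  CH(OCOCH3): pendant –OC(=O)CH3: an acyloxy group → ester.
  CH2COOCH2: –C(=O)–O–C with C on the carbonyl side → ester.
  CH2OCH2: C–O–C with sp³ carbons on both sides and no adjacent C=O → ether.
  CH2COOCH2: –C(=O)–O–C with C on the carbonyl side → ester.
  CH(OCH3): pendant –OCH3: C–O–C with sp³ C, no adjacent C=O → ether.
  CH(CH2OH): pendant –CH2OH on an sp³ backbone C → alcohol.
  CH2SCH2: C–S–C linkage → sulfide (thioether).
  COOCH3: –C(=O)OCH3: carbonyl C bonded to C and to –OCH3 → ester (not ketone + ether).
Ether appears at: CH(CH2OCH3), CH2OCH2, CH(OCH3), CH2OCH2, CH(OCH3) → 5.

5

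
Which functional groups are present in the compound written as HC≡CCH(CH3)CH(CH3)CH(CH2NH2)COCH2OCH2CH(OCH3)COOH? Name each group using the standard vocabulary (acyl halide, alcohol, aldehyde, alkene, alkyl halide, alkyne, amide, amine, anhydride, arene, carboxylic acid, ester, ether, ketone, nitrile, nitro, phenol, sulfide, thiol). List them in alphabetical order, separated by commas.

C≡C triple bond → alkyne.
pendant –CH2NH2: N on sp³ C, no adjacent C=O → amine.
–C(=O)– with carbon on both sides → ketone.
C–O–C with sp³ carbons on both sides and no adjacent C=O → ether.
pendant –OCH3: C–O–C with sp³ C, no adjacent C=O → ether.
–COOH: carbonyl C bonded to –OH and C → carboxylic acid (the –OH is not a separate alcohol).

alkyne, amine, carboxylic acid, ether, ketone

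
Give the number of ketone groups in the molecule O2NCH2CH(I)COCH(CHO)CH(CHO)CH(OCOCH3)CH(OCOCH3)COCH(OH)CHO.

2

Taking each segment in turn:
  O2NCH2: –NO2 on carbon → nitro group.
  CH(I): halogen on an sp³ carbon → alkyl halide.
  CO: –C(=O)– with carbon on both sides → ketone.
  CH(CHO): pendant –CHO: carbonyl C bonded to C and H → aldehyde.
  CH(CHO): pendant –CHO: carbonyl C bonded to C and H → aldehyde.
  CH(OCOCH3): pendant –OC(=O)CH3: an acyloxy group → ester.
  CH(OCOCH3): pendant –OC(=O)CH3: an acyloxy group → ester.
  CO: –C(=O)– with carbon on both sides → ketone.
  CH(OH): –OH on an sp³ carbon → alcohol (secondary).
  CHO: terminal –CHO: carbonyl C bonded to H and C → aldehyde.
Ketone appears at: CO, CO → 2.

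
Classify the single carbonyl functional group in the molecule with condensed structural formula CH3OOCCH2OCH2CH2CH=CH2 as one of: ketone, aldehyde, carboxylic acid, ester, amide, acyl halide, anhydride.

The carbonyl is in the CH3OOC segment: CH3O–C(=O)–: carbonyl C bonded to C and to –OCH3 → ester (not ketone + ether).

ester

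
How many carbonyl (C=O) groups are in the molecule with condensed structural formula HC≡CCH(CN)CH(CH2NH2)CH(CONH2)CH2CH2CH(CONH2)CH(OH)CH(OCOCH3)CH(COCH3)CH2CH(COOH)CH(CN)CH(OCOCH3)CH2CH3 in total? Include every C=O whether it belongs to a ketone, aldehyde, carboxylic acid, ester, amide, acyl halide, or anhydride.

CH(CONH2): amide, 1 C=O (running total 1).
CH(CONH2): amide, 1 C=O (running total 2).
CH(OCOCH3): ester, 1 C=O (running total 3).
CH(COCH3): ketone, 1 C=O (running total 4).
CH(COOH): carboxylic acid, 1 C=O (running total 5).
CH(OCOCH3): ester, 1 C=O (running total 6).

6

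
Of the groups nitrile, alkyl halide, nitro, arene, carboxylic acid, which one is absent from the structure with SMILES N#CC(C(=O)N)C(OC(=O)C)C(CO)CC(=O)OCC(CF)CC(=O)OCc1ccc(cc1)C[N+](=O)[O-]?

carboxylic acid

nitro: present (CH2NO2 — –NO2 on carbon → nitro group).
nitrile: present (N≡C — N≡C–: carbon triple-bonded to nitrogen → nitrile).
arene: present (C6H4 — para-disubstituted benzene ring → arene).
alkyl halide: present (CH(CH2F) — pendant –CH2X: halogen on sp³ carbon → alkyl halide).
carboxylic acid: absent. In each of CH(OCOCH3) and CH2COOCH2, the acyl oxygen is bonded to carbon (–O–C), not to H, so this is an ester. In CH(CONH2), the carbonyl is bonded to nitrogen, not to –OH; that is an amide.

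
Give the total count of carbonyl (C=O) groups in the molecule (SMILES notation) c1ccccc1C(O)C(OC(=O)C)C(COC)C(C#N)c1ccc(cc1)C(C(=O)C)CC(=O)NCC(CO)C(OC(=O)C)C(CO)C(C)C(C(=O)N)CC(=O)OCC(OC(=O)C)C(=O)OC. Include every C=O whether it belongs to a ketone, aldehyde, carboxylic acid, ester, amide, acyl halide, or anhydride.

8

CH(OCOCH3): ester, 1 C=O (running total 1).
CH(COCH3): ketone, 1 C=O (running total 2).
CH2CONHCH2: amide, 1 C=O (running total 3).
CH(OCOCH3): ester, 1 C=O (running total 4).
CH(CONH2): amide, 1 C=O (running total 5).
CH2COOCH2: ester, 1 C=O (running total 6).
CH(OCOCH3): ester, 1 C=O (running total 7).
COOCH3: ester, 1 C=O (running total 8).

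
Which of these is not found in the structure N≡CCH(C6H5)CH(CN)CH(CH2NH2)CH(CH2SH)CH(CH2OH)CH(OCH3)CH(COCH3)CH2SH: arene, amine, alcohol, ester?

arene: present (CH(C6H5) — pendant –C6H5: benzene ring → arene).
amine: present (CH(CH2NH2) — pendant –CH2NH2: N on sp³ C, no adjacent C=O → amine).
alcohol: present (CH(CH2OH) — pendant –CH2OH on an sp³ backbone C → alcohol).
ester: no segment matches this pattern.

ester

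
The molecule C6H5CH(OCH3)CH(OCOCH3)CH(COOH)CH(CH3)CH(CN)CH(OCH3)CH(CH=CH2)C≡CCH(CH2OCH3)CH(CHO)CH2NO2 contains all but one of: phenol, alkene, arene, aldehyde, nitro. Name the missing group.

arene: present (C6H5 — C6H5– phenyl ring → arene).
nitro: present (CH2NO2 — –NO2 on carbon → nitro group).
alkene: present (CH(CH=CH2) — pendant –CH=CH2: C=C double bond → alkene).
aldehyde: present (CH(CHO) — pendant –CHO: carbonyl C bonded to C and H → aldehyde).
phenol: no segment matches this pattern.

phenol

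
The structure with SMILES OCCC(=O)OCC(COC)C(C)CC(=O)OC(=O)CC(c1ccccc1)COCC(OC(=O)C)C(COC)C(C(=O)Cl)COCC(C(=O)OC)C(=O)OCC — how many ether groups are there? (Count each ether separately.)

4

Taking each segment in turn:
  HOCH2: HO– on an sp³ carbon → alcohol.
  CH2COOCH2: –C(=O)–O–C with C on the carbonyl side → ester.
  CH(CH2OCH3): pendant –CH2OCH3: C–O–C linkage → ether.
  CH2CO-O-COCH2: two acyl groups sharing one oxygen, –C(=O)–O–C(=O)– → anhydride.
  CH(C6H5): pendant –C6H5: benzene ring → arene.
  CH2OCH2: C–O–C with sp³ carbons on both sides and no adjacent C=O → ether.
  CH(OCOCH3): pendant –OC(=O)CH3: an acyloxy group → ester.
  CH(CH2OCH3): pendant –CH2OCH3: C–O–C linkage → ether.
  CH(COCl): pendant –C(=O)X: carbonyl C bonded to C and halogen → acyl halide.
  CH2OCH2: C–O–C with sp³ carbons on both sides and no adjacent C=O → ether.
  CH(COOCH3): pendant –COOCH3: carbonyl C bonded to C and –OCH3 → ester.
  COOCH2CH3: –C(=O)OCH2CH3: carbonyl C bonded to C and to –OEt → ester.
Ether appears at: CH(CH2OCH3), CH2OCH2, CH(CH2OCH3), CH2OCH2 → 4.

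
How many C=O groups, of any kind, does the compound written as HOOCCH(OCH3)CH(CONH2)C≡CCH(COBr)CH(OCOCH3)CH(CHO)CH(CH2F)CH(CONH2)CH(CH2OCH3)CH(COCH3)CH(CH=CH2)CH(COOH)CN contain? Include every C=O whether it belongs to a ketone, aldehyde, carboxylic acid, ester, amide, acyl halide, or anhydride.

HOOC: carboxylic acid, 1 C=O (running total 1).
CH(CONH2): amide, 1 C=O (running total 2).
CH(COBr): acyl halide, 1 C=O (running total 3).
CH(OCOCH3): ester, 1 C=O (running total 4).
CH(CHO): aldehyde, 1 C=O (running total 5).
CH(CONH2): amide, 1 C=O (running total 6).
CH(COCH3): ketone, 1 C=O (running total 7).
CH(COOH): carboxylic acid, 1 C=O (running total 8).

8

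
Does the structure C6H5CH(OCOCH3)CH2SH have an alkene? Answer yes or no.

C6H5– phenyl ring → arene.
pendant –OC(=O)CH3: an acyloxy group → ester.
–SH on an sp³ carbon → thiol.
In C6H5, the C=C units are part of an aromatic ring, which is an arene, not an isolated alkene.
The groups actually present are: arene, ester, thiol.

no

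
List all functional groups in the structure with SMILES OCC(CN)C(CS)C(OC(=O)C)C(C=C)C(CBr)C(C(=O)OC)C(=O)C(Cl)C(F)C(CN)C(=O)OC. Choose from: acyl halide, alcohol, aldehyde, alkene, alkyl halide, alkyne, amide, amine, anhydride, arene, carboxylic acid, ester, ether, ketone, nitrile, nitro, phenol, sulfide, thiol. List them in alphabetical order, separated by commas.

alcohol, alkene, alkyl halide, amine, ester, ketone, thiol

HO– on an sp³ carbon → alcohol.
pendant –CH2NH2: N on sp³ C, no adjacent C=O → amine.
pendant –CH2SH → thiol.
pendant –OC(=O)CH3: an acyloxy group → ester.
pendant –CH=CH2: C=C double bond → alkene.
pendant –CH2X: halogen on sp³ carbon → alkyl halide.
pendant –COOCH3: carbonyl C bonded to C and –OCH3 → ester.
–C(=O)– with carbon on both sides → ketone.
halogen on an sp³ carbon → alkyl halide.
halogen on an sp³ carbon → alkyl halide.
pendant –CH2NH2: N on sp³ C, no adjacent C=O → amine.
–C(=O)OCH3: carbonyl C bonded to C and to –OCH3 → ester (not ketone + ether).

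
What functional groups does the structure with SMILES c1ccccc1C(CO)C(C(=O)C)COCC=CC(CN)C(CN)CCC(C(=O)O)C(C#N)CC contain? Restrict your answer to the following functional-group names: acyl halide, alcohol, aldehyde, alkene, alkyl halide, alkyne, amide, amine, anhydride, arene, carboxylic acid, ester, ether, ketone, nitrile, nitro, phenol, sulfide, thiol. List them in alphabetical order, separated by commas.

alcohol, alkene, amine, arene, carboxylic acid, ether, ketone, nitrile

Taking each segment in turn:
  C6H5: C6H5– phenyl ring → arene.
  CH(CH2OH): pendant –CH2OH on an sp³ backbone C → alcohol.
  CH(COCH3): pendant –COCH3: carbonyl C bonded to two carbons → ketone.
  CH2OCH2: C–O–C with sp³ carbons on both sides and no adjacent C=O → ether.
  CH=CH: C=C double bond → alkene.
  CH(CH2NH2): pendant –CH2NH2: N on sp³ C, no adjacent C=O → amine.
  CH(CH2NH2): pendant –CH2NH2: N on sp³ C, no adjacent C=O → amine.
  CH(COOH): pendant –COOH: carbonyl C bonded to C and –OH → carboxylic acid.
  CH(CN): pendant –C≡N: nitrile.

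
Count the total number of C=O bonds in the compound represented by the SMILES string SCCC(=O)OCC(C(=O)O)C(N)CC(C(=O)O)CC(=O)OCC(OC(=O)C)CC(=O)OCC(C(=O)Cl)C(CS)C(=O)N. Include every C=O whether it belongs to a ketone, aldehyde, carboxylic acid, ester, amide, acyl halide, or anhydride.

8

CH2COOCH2: ester, 1 C=O (running total 1).
CH(COOH): carboxylic acid, 1 C=O (running total 2).
CH(COOH): carboxylic acid, 1 C=O (running total 3).
CH2COOCH2: ester, 1 C=O (running total 4).
CH(OCOCH3): ester, 1 C=O (running total 5).
CH2COOCH2: ester, 1 C=O (running total 6).
CH(COCl): acyl halide, 1 C=O (running total 7).
CONH2: amide, 1 C=O (running total 8).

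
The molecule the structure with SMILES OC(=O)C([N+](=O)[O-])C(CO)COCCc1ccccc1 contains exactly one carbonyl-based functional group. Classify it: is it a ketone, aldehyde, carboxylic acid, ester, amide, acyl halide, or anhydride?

The carbonyl is in the HOOC segment: –COOH: carbonyl C bonded to –OH and C → carboxylic acid (the –OH is not a separate alcohol).

carboxylic acid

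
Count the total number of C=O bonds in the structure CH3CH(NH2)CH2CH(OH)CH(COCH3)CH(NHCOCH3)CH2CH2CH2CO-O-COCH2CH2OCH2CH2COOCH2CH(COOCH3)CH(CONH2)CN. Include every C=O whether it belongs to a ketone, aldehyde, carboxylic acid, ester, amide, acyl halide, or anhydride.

7

CH(COCH3): ketone, 1 C=O (running total 1).
CH(NHCOCH3): amide, 1 C=O (running total 2).
CH2CO-O-COCH2: anhydride, 2 C=O (running total 4).
CH2COOCH2: ester, 1 C=O (running total 5).
CH(COOCH3): ester, 1 C=O (running total 6).
CH(CONH2): amide, 1 C=O (running total 7).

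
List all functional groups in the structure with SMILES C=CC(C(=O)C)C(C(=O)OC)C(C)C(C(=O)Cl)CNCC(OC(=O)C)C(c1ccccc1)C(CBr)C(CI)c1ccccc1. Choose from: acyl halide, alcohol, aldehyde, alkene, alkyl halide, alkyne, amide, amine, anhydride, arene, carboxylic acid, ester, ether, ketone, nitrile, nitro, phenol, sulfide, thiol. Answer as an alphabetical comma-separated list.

C=C double bond → alkene.
pendant –COCH3: carbonyl C bonded to two carbons → ketone.
pendant –COOCH3: carbonyl C bonded to C and –OCH3 → ester.
pendant –C(=O)X: carbonyl C bonded to C and halogen → acyl halide.
C–N–C with sp³ carbons and no adjacent C=O → amine (secondary).
pendant –OC(=O)CH3: an acyloxy group → ester.
pendant –C6H5: benzene ring → arene.
pendant –CH2X: halogen on sp³ carbon → alkyl halide.
pendant –CH2X: halogen on sp³ carbon → alkyl halide.
–C6H5 phenyl ring → arene.

acyl halide, alkene, alkyl halide, amine, arene, ester, ketone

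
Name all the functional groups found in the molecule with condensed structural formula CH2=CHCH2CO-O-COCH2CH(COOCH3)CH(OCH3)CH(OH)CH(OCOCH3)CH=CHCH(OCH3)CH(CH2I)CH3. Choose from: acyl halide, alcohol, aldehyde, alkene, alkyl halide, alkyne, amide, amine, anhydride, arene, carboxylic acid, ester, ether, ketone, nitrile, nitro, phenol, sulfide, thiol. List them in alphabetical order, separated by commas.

C=C double bond → alkene.
two acyl groups sharing one oxygen, –C(=O)–O–C(=O)– → anhydride.
pendant –COOCH3: carbonyl C bonded to C and –OCH3 → ester.
pendant –OCH3: C–O–C with sp³ C, no adjacent C=O → ether.
–OH on an sp³ carbon → alcohol (secondary).
pendant –OC(=O)CH3: an acyloxy group → ester.
C=C double bond → alkene.
pendant –OCH3: C–O–C with sp³ C, no adjacent C=O → ether.
pendant –CH2X: halogen on sp³ carbon → alkyl halide.

alcohol, alkene, alkyl halide, anhydride, ester, ether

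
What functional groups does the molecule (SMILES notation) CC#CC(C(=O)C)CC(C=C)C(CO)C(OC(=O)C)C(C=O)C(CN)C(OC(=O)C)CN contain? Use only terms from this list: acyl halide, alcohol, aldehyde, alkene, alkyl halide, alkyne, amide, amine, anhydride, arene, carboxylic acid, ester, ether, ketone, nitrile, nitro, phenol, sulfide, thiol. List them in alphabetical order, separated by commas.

Working along the chain:
  C≡C: C≡C triple bond → alkyne.
  CH(COCH3): pendant –COCH3: carbonyl C bonded to two carbons → ketone.
  CH(CH=CH2): pendant –CH=CH2: C=C double bond → alkene.
  CH(CH2OH): pendant –CH2OH on an sp³ backbone C → alcohol.
  CH(OCOCH3): pendant –OC(=O)CH3: an acyloxy group → ester.
  CH(CHO): pendant –CHO: carbonyl C bonded to C and H → aldehyde.
  CH(CH2NH2): pendant –CH2NH2: N on sp³ C, no adjacent C=O → amine.
  CH(OCOCH3): pendant –OC(=O)CH3: an acyloxy group → ester.
  CH2NH2: –NH2 on an sp³ carbon with no adjacent C=O → amine.

alcohol, aldehyde, alkene, alkyne, amine, ester, ketone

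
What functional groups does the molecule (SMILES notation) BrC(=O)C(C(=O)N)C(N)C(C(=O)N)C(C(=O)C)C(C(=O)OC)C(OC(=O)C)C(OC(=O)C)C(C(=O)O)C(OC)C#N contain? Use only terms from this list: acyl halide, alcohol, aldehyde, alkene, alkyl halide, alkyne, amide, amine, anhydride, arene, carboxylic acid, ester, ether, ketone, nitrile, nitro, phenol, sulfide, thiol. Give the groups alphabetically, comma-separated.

acyl halide, amide, amine, carboxylic acid, ester, ether, ketone, nitrile

Reading the structure from left to right:
  BrCO: –C(=O)Br: carbonyl C bonded to C and to a halogen → acyl halide (not alkyl halide).
  CH(CONH2): pendant –CONH2: carbonyl C bonded to C and N → amide.
  CH(NH2): –NH2 on an sp³ carbon with no adjacent C=O → amine.
  CH(CONH2): pendant –CONH2: carbonyl C bonded to C and N → amide.
  CH(COCH3): pendant –COCH3: carbonyl C bonded to two carbons → ketone.
  CH(COOCH3): pendant –COOCH3: carbonyl C bonded to C and –OCH3 → ester.
  CH(OCOCH3): pendant –OC(=O)CH3: an acyloxy group → ester.
  CH(OCOCH3): pendant –OC(=O)CH3: an acyloxy group → ester.
  CH(COOH): pendant –COOH: carbonyl C bonded to C and –OH → carboxylic acid.
  CH(OCH3): pendant –OCH3: C–O–C with sp³ C, no adjacent C=O → ether.
  CN: –C≡N: carbon triple-bonded to nitrogen → nitrile.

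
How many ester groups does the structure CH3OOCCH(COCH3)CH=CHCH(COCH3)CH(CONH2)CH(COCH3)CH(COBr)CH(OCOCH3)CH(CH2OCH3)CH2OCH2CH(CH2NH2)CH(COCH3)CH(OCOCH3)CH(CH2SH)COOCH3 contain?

4

Working along the chain:
  CH3OOC: CH3O–C(=O)–: carbonyl C bonded to C and to –OCH3 → ester (not ketone + ether).
  CH(COCH3): pendant –COCH3: carbonyl C bonded to two carbons → ketone.
  CH=CH: C=C double bond → alkene.
  CH(COCH3): pendant –COCH3: carbonyl C bonded to two carbons → ketone.
  CH(CONH2): pendant –CONH2: carbonyl C bonded to C and N → amide.
  CH(COCH3): pendant –COCH3: carbonyl C bonded to two carbons → ketone.
  CH(COBr): pendant –C(=O)X: carbonyl C bonded to C and halogen → acyl halide.
  CH(OCOCH3): pendant –OC(=O)CH3: an acyloxy group → ester.
  CH(CH2OCH3): pendant –CH2OCH3: C–O–C linkage → ether.
  CH2OCH2: C–O–C with sp³ carbons on both sides and no adjacent C=O → ether.
  CH(CH2NH2): pendant –CH2NH2: N on sp³ C, no adjacent C=O → amine.
  CH(COCH3): pendant –COCH3: carbonyl C bonded to two carbons → ketone.
  CH(OCOCH3): pendant –OC(=O)CH3: an acyloxy group → ester.
  CH(CH2SH): pendant –CH2SH → thiol.
  COOCH3: –C(=O)OCH3: carbonyl C bonded to C and to –OCH3 → ester (not ketone + ether).
Ester appears at: CH3OOC, CH(OCOCH3), CH(OCOCH3), COOCH3 → 4.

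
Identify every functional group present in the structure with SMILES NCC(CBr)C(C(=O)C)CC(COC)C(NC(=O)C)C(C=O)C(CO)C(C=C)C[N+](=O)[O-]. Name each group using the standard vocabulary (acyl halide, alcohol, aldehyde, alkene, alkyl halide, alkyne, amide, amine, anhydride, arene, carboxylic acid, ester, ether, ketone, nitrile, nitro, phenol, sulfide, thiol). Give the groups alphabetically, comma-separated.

–NH2 on an sp³ carbon with no adjacent C=O → amine.
pendant –CH2X: halogen on sp³ carbon → alkyl halide.
pendant –COCH3: carbonyl C bonded to two carbons → ketone.
pendant –CH2OCH3: C–O–C linkage → ether.
pendant –NHC(=O)CH3: N bonded to a carbonyl → amide (not amine).
pendant –CHO: carbonyl C bonded to C and H → aldehyde.
pendant –CH2OH on an sp³ backbone C → alcohol.
pendant –CH=CH2: C=C double bond → alkene.
–NO2 on carbon → nitro group.

alcohol, aldehyde, alkene, alkyl halide, amide, amine, ether, ketone, nitro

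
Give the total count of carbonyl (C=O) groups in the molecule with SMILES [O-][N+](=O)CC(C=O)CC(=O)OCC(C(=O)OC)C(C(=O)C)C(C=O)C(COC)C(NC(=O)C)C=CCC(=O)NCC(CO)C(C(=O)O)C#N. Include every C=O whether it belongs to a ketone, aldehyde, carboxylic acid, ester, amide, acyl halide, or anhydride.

8

CH(CHO): aldehyde, 1 C=O (running total 1).
CH2COOCH2: ester, 1 C=O (running total 2).
CH(COOCH3): ester, 1 C=O (running total 3).
CH(COCH3): ketone, 1 C=O (running total 4).
CH(CHO): aldehyde, 1 C=O (running total 5).
CH(NHCOCH3): amide, 1 C=O (running total 6).
CH2CONHCH2: amide, 1 C=O (running total 7).
CH(COOH): carboxylic acid, 1 C=O (running total 8).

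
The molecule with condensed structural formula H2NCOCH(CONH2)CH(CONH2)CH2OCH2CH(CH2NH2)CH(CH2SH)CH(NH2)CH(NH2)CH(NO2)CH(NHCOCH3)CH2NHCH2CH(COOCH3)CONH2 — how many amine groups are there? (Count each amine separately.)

Reading the structure from left to right:
  H2NCO: –C(=O)NH2: carbonyl C bonded to C and to N → amide (the N is not a separate amine).
  CH(CONH2): pendant –CONH2: carbonyl C bonded to C and N → amide.
  CH(CONH2): pendant –CONH2: carbonyl C bonded to C and N → amide.
  CH2OCH2: C–O–C with sp³ carbons on both sides and no adjacent C=O → ether.
  CH(CH2NH2): pendant –CH2NH2: N on sp³ C, no adjacent C=O → amine.
  CH(CH2SH): pendant –CH2SH → thiol.
  CH(NH2): –NH2 on an sp³ carbon with no adjacent C=O → amine.
  CH(NH2): –NH2 on an sp³ carbon with no adjacent C=O → amine.
  CH(NO2): –NO2 on an sp³ carbon → nitro (the N=O is not a carbonyl).
  CH(NHCOCH3): pendant –NHC(=O)CH3: N bonded to a carbonyl → amide (not amine).
  CH2NHCH2: C–N–C with sp³ carbons and no adjacent C=O → amine (secondary).
  CH(COOCH3): pendant –COOCH3: carbonyl C bonded to C and –OCH3 → ester.
  CONH2: –C(=O)NH2: carbonyl C bonded to C and to N → amide (the N is not a separate amine).
Amine appears at: CH(CH2NH2), CH(NH2), CH(NH2), CH2NHCH2 → 4.

4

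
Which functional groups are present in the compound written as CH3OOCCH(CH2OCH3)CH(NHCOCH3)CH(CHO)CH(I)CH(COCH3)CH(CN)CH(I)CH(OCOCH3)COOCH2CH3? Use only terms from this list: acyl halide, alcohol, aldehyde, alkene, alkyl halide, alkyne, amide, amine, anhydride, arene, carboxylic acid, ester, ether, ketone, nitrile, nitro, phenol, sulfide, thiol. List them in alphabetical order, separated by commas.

aldehyde, alkyl halide, amide, ester, ether, ketone, nitrile

CH3O–C(=O)–: carbonyl C bonded to C and to –OCH3 → ester (not ketone + ether).
pendant –CH2OCH3: C–O–C linkage → ether.
pendant –NHC(=O)CH3: N bonded to a carbonyl → amide (not amine).
pendant –CHO: carbonyl C bonded to C and H → aldehyde.
halogen on an sp³ carbon → alkyl halide.
pendant –COCH3: carbonyl C bonded to two carbons → ketone.
pendant –C≡N: nitrile.
halogen on an sp³ carbon → alkyl halide.
pendant –OC(=O)CH3: an acyloxy group → ester.
–C(=O)OCH2CH3: carbonyl C bonded to C and to –OEt → ester.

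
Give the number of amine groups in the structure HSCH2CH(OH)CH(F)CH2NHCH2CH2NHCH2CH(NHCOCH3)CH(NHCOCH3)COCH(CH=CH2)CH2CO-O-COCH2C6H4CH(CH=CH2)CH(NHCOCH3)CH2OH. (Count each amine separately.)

2

Reading the structure from left to right:
  HSCH2: –SH on an sp³ carbon → thiol.
  CH(OH): –OH on an sp³ carbon → alcohol (secondary).
  CH(F): halogen on an sp³ carbon → alkyl halide.
  CH2NHCH2: C–N–C with sp³ carbons and no adjacent C=O → amine (secondary).
  CH2NHCH2: C–N–C with sp³ carbons and no adjacent C=O → amine (secondary).
  CH(NHCOCH3): pendant –NHC(=O)CH3: N bonded to a carbonyl → amide (not amine).
  CH(NHCOCH3): pendant –NHC(=O)CH3: N bonded to a carbonyl → amide (not amine).
  CO: –C(=O)– with carbon on both sides → ketone.
  CH(CH=CH2): pendant –CH=CH2: C=C double bond → alkene.
  CH2CO-O-COCH2: two acyl groups sharing one oxygen, –C(=O)–O–C(=O)– → anhydride.
  C6H4: para-disubstituted benzene ring → arene.
  CH(CH=CH2): pendant –CH=CH2: C=C double bond → alkene.
  CH(NHCOCH3): pendant –NHC(=O)CH3: N bonded to a carbonyl → amide (not amine).
  CH2OH: –OH on an sp³ carbon → alcohol.
Amine appears at: CH2NHCH2, CH2NHCH2 → 2.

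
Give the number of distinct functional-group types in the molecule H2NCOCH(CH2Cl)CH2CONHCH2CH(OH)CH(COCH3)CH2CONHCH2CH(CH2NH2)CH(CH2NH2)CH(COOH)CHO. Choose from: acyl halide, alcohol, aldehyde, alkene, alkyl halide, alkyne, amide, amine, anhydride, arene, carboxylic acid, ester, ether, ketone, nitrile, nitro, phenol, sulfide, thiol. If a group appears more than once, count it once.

7

Working along the chain:
  H2NCO: –C(=O)NH2: carbonyl C bonded to C and to N → amide (the N is not a separate amine).
  CH(CH2Cl): pendant –CH2X: halogen on sp³ carbon → alkyl halide.
  CH2CONHCH2: –C(=O)–N– linkage → amide (the N is not an amine).
  CH(OH): –OH on an sp³ carbon → alcohol (secondary).
  CH(COCH3): pendant –COCH3: carbonyl C bonded to two carbons → ketone.
  CH2CONHCH2: –C(=O)–N– linkage → amide (the N is not an amine).
  CH(CH2NH2): pendant –CH2NH2: N on sp³ C, no adjacent C=O → amine.
  CH(CH2NH2): pendant –CH2NH2: N on sp³ C, no adjacent C=O → amine.
  CH(COOH): pendant –COOH: carbonyl C bonded to C and –OH → carboxylic acid.
  CHO: terminal –CHO: carbonyl C bonded to H and C → aldehyde.
Distinct types present: alcohol, aldehyde, alkyl halide, amide, amine, carboxylic acid, ketone.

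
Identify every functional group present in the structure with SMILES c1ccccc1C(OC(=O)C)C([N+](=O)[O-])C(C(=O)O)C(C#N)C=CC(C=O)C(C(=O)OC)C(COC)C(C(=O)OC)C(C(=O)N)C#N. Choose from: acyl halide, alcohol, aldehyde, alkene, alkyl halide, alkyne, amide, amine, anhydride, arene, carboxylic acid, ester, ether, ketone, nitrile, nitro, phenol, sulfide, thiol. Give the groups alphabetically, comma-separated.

Working along the chain:
  C6H5: C6H5– phenyl ring → arene.
  CH(OCOCH3): pendant –OC(=O)CH3: an acyloxy group → ester.
  CH(NO2): –NO2 on an sp³ carbon → nitro (the N=O is not a carbonyl).
  CH(COOH): pendant –COOH: carbonyl C bonded to C and –OH → carboxylic acid.
  CH(CN): pendant –C≡N: nitrile.
  CH=CH: C=C double bond → alkene.
  CH(CHO): pendant –CHO: carbonyl C bonded to C and H → aldehyde.
  CH(COOCH3): pendant –COOCH3: carbonyl C bonded to C and –OCH3 → ester.
  CH(CH2OCH3): pendant –CH2OCH3: C–O–C linkage → ether.
  CH(COOCH3): pendant –COOCH3: carbonyl C bonded to C and –OCH3 → ester.
  CH(CONH2): pendant –CONH2: carbonyl C bonded to C and N → amide.
  CN: –C≡N: carbon triple-bonded to nitrogen → nitrile.

aldehyde, alkene, amide, arene, carboxylic acid, ester, ether, nitrile, nitro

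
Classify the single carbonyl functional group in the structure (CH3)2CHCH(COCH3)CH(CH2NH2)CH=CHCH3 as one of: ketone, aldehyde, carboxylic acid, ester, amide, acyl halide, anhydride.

The carbonyl is in the CH(COCH3) segment: pendant –COCH3: carbonyl C bonded to two carbons → ketone.

ketone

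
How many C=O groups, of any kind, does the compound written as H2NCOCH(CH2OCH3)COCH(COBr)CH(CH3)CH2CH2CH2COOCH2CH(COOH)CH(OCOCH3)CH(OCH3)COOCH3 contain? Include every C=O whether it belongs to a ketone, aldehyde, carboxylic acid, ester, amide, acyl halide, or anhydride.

7

H2NCO: amide, 1 C=O (running total 1).
CO: ketone, 1 C=O (running total 2).
CH(COBr): acyl halide, 1 C=O (running total 3).
CH2COOCH2: ester, 1 C=O (running total 4).
CH(COOH): carboxylic acid, 1 C=O (running total 5).
CH(OCOCH3): ester, 1 C=O (running total 6).
COOCH3: ester, 1 C=O (running total 7).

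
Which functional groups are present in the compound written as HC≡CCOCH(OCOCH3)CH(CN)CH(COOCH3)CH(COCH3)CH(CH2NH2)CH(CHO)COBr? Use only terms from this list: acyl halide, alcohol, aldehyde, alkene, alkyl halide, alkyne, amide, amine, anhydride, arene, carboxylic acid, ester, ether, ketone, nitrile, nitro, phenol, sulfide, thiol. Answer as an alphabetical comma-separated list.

Reading the structure from left to right:
  HC≡C: C≡C triple bond → alkyne.
  CO: –C(=O)– with carbon on both sides → ketone.
  CH(OCOCH3): pendant –OC(=O)CH3: an acyloxy group → ester.
  CH(CN): pendant –C≡N: nitrile.
  CH(COOCH3): pendant –COOCH3: carbonyl C bonded to C and –OCH3 → ester.
  CH(COCH3): pendant –COCH3: carbonyl C bonded to two carbons → ketone.
  CH(CH2NH2): pendant –CH2NH2: N on sp³ C, no adjacent C=O → amine.
  CH(CHO): pendant –CHO: carbonyl C bonded to C and H → aldehyde.
  COBr: –C(=O)Br: carbonyl C bonded to C and to a halogen → acyl halide (not alkyl halide).

acyl halide, aldehyde, alkyne, amine, ester, ketone, nitrile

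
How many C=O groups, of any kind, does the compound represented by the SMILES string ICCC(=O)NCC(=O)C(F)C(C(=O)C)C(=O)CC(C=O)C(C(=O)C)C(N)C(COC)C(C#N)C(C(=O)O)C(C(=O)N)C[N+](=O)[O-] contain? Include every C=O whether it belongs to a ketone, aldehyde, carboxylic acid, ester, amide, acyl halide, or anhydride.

CH2CONHCH2: amide, 1 C=O (running total 1).
CO: ketone, 1 C=O (running total 2).
CH(COCH3): ketone, 1 C=O (running total 3).
CO: ketone, 1 C=O (running total 4).
CH(CHO): aldehyde, 1 C=O (running total 5).
CH(COCH3): ketone, 1 C=O (running total 6).
CH(COOH): carboxylic acid, 1 C=O (running total 7).
CH(CONH2): amide, 1 C=O (running total 8).

8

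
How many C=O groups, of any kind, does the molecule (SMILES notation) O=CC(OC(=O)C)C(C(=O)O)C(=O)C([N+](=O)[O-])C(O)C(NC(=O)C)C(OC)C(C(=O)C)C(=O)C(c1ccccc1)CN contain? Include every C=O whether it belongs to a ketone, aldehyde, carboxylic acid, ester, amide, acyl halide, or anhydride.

7

OHC: aldehyde, 1 C=O (running total 1).
CH(OCOCH3): ester, 1 C=O (running total 2).
CH(COOH): carboxylic acid, 1 C=O (running total 3).
CO: ketone, 1 C=O (running total 4).
CH(NHCOCH3): amide, 1 C=O (running total 5).
CH(COCH3): ketone, 1 C=O (running total 6).
CO: ketone, 1 C=O (running total 7).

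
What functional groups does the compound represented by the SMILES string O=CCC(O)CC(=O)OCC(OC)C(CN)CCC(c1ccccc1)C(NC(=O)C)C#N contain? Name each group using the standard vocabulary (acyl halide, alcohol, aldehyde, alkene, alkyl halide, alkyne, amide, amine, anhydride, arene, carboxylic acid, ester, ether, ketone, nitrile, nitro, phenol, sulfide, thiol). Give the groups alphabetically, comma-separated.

alcohol, aldehyde, amide, amine, arene, ester, ether, nitrile

Working along the chain:
  OHC: terminal –CHO: carbonyl C bonded to H and C → aldehyde.
  CH(OH): –OH on an sp³ carbon → alcohol (secondary).
  CH2COOCH2: –C(=O)–O–C with C on the carbonyl side → ester.
  CH(OCH3): pendant –OCH3: C–O–C with sp³ C, no adjacent C=O → ether.
  CH(CH2NH2): pendant –CH2NH2: N on sp³ C, no adjacent C=O → amine.
  CH(C6H5): pendant –C6H5: benzene ring → arene.
  CH(NHCOCH3): pendant –NHC(=O)CH3: N bonded to a carbonyl → amide (not amine).
  CN: –C≡N: carbon triple-bonded to nitrogen → nitrile.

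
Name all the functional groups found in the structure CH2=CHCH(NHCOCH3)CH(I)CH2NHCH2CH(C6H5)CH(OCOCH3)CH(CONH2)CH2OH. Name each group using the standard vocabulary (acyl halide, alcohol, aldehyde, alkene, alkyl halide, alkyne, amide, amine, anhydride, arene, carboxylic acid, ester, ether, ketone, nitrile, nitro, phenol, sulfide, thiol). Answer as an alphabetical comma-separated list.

Taking each segment in turn:
  CH2=CH: C=C double bond → alkene.
  CH(NHCOCH3): pendant –NHC(=O)CH3: N bonded to a carbonyl → amide (not amine).
  CH(I): halogen on an sp³ carbon → alkyl halide.
  CH2NHCH2: C–N–C with sp³ carbons and no adjacent C=O → amine (secondary).
  CH(C6H5): pendant –C6H5: benzene ring → arene.
  CH(OCOCH3): pendant –OC(=O)CH3: an acyloxy group → ester.
  CH(CONH2): pendant –CONH2: carbonyl C bonded to C and N → amide.
  CH2OH: –OH on an sp³ carbon → alcohol.

alcohol, alkene, alkyl halide, amide, amine, arene, ester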